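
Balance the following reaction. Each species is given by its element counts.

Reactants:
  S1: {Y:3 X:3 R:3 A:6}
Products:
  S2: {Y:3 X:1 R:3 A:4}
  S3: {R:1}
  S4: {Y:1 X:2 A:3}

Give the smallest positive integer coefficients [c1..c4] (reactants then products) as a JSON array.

Y: 5·3 = 15 | 3·3+6·0+6·1 = 15
X: 5·3 = 15 | 3·1+6·0+6·2 = 15
R: 5·3 = 15 | 3·3+6·1+6·0 = 15
A: 5·6 = 30 | 3·4+6·0+6·3 = 30
gcd(5,3,6,6) = 1

Coefficients: [5, 3, 6, 6]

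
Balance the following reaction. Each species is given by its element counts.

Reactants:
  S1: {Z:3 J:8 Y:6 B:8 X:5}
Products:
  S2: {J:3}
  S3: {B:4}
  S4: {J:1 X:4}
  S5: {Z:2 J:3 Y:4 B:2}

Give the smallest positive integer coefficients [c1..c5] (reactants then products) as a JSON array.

Z: 4·3 = 12 | 3·0+5·0+5·0+6·2 = 12
J: 4·8 = 32 | 3·3+5·0+5·1+6·3 = 32
Y: 4·6 = 24 | 3·0+5·0+5·0+6·4 = 24
B: 4·8 = 32 | 3·0+5·4+5·0+6·2 = 32
X: 4·5 = 20 | 3·0+5·0+5·4+6·0 = 20
gcd(4,3,5,5,6) = 1

Coefficients: [4, 3, 5, 5, 6]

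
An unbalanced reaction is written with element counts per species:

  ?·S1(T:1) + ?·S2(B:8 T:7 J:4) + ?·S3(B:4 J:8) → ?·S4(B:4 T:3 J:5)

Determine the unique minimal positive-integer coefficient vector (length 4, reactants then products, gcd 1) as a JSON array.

B: 5·0+1·8+2·4 = 16 | 4·4 = 16
T: 5·1+1·7+2·0 = 12 | 4·3 = 12
J: 5·0+1·4+2·8 = 20 | 4·5 = 20
gcd(5,1,2,4) = 1

Coefficients: [5, 1, 2, 4]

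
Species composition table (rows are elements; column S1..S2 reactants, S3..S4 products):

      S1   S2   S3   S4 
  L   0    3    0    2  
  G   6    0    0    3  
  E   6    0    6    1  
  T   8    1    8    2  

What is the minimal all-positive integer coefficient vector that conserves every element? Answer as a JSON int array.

L: 3·0+4·3 = 12 | 2·0+6·2 = 12
G: 3·6+4·0 = 18 | 2·0+6·3 = 18
E: 3·6+4·0 = 18 | 2·6+6·1 = 18
T: 3·8+4·1 = 28 | 2·8+6·2 = 28
gcd(3,4,2,6) = 1

Coefficients: [3, 4, 2, 6]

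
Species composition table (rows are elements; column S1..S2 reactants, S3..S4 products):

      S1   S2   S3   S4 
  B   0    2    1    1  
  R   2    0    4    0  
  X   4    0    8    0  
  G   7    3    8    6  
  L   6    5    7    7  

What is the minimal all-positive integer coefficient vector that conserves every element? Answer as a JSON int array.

Coefficients: [6, 4, 3, 5]

B: 6·0+4·2 = 8 | 3·1+5·1 = 8
R: 6·2+4·0 = 12 | 3·4+5·0 = 12
X: 6·4+4·0 = 24 | 3·8+5·0 = 24
G: 6·7+4·3 = 54 | 3·8+5·6 = 54
L: 6·6+4·5 = 56 | 3·7+5·7 = 56
gcd(6,4,3,5) = 1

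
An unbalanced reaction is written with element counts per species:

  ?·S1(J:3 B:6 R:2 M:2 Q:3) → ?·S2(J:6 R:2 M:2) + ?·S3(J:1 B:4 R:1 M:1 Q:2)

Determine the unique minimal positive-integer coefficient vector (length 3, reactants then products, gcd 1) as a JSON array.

Coefficients: [4, 1, 6]

J: 4·3 = 12 | 1·6+6·1 = 12
B: 4·6 = 24 | 1·0+6·4 = 24
R: 4·2 = 8 | 1·2+6·1 = 8
M: 4·2 = 8 | 1·2+6·1 = 8
Q: 4·3 = 12 | 1·0+6·2 = 12
gcd(4,1,6) = 1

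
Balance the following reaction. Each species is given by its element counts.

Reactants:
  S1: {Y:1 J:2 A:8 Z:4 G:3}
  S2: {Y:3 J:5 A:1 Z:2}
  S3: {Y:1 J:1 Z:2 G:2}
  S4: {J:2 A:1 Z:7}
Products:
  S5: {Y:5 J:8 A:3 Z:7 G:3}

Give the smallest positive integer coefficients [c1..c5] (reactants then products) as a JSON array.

Y: 1·1+6·3+6·1+1·0 = 25 | 5·5 = 25
J: 1·2+6·5+6·1+1·2 = 40 | 5·8 = 40
A: 1·8+6·1+6·0+1·1 = 15 | 5·3 = 15
Z: 1·4+6·2+6·2+1·7 = 35 | 5·7 = 35
G: 1·3+6·0+6·2+1·0 = 15 | 5·3 = 15
gcd(1,6,6,1,5) = 1

Coefficients: [1, 6, 6, 1, 5]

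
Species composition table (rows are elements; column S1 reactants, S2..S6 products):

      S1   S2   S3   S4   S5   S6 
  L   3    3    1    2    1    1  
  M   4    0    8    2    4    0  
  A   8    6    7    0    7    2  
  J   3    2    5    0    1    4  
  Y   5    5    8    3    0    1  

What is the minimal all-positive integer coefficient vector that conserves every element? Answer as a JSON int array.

L: 6·3 = 18 | 3·3+1·1+2·2+3·1+1·1 = 18
M: 6·4 = 24 | 3·0+1·8+2·2+3·4+1·0 = 24
A: 6·8 = 48 | 3·6+1·7+2·0+3·7+1·2 = 48
J: 6·3 = 18 | 3·2+1·5+2·0+3·1+1·4 = 18
Y: 6·5 = 30 | 3·5+1·8+2·3+3·0+1·1 = 30
gcd(6,3,1,2,3,1) = 1

Coefficients: [6, 3, 1, 2, 3, 1]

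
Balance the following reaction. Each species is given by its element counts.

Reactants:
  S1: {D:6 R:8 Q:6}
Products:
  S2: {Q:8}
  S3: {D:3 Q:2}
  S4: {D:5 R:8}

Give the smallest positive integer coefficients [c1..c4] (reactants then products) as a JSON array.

Coefficients: [3, 2, 1, 3]

D: 3·6 = 18 | 2·0+1·3+3·5 = 18
R: 3·8 = 24 | 2·0+1·0+3·8 = 24
Q: 3·6 = 18 | 2·8+1·2+3·0 = 18
gcd(3,2,1,3) = 1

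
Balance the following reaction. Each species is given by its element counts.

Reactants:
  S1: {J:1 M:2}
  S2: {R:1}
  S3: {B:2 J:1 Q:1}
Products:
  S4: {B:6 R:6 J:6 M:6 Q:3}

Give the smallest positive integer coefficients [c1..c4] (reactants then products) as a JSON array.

Coefficients: [3, 6, 3, 1]

B: 3·0+6·0+3·2 = 6 | 1·6 = 6
R: 3·0+6·1+3·0 = 6 | 1·6 = 6
J: 3·1+6·0+3·1 = 6 | 1·6 = 6
M: 3·2+6·0+3·0 = 6 | 1·6 = 6
Q: 3·0+6·0+3·1 = 3 | 1·3 = 3
gcd(3,6,3,1) = 1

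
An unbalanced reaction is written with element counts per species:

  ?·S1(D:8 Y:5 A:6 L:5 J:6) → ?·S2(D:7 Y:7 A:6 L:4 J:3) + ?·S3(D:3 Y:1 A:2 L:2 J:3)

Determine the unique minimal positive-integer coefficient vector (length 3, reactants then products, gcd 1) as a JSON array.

D: 2·8 = 16 | 1·7+3·3 = 16
Y: 2·5 = 10 | 1·7+3·1 = 10
A: 2·6 = 12 | 1·6+3·2 = 12
L: 2·5 = 10 | 1·4+3·2 = 10
J: 2·6 = 12 | 1·3+3·3 = 12
gcd(2,1,3) = 1

Coefficients: [2, 1, 3]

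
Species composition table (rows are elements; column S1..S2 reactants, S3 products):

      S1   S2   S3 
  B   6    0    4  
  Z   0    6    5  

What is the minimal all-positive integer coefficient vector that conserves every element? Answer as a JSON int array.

Coefficients: [4, 5, 6]

B: 4·6+5·0 = 24 | 6·4 = 24
Z: 4·0+5·6 = 30 | 6·5 = 30
gcd(4,5,6) = 1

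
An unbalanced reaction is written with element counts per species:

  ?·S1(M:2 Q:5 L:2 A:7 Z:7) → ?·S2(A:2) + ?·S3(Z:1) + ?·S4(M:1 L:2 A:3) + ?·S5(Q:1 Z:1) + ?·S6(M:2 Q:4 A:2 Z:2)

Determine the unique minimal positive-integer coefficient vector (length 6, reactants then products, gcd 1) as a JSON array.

Coefficients: [2, 3, 6, 2, 6, 1]

M: 2·2 = 4 | 3·0+6·0+2·1+6·0+1·2 = 4
Q: 2·5 = 10 | 3·0+6·0+2·0+6·1+1·4 = 10
L: 2·2 = 4 | 3·0+6·0+2·2+6·0+1·0 = 4
A: 2·7 = 14 | 3·2+6·0+2·3+6·0+1·2 = 14
Z: 2·7 = 14 | 3·0+6·1+2·0+6·1+1·2 = 14
gcd(2,3,6,2,6,1) = 1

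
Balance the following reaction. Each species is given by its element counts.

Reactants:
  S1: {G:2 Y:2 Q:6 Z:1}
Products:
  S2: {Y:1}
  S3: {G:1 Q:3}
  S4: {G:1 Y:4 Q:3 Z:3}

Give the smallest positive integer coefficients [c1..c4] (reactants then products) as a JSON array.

Coefficients: [3, 2, 5, 1]

G: 3·2 = 6 | 2·0+5·1+1·1 = 6
Y: 3·2 = 6 | 2·1+5·0+1·4 = 6
Q: 3·6 = 18 | 2·0+5·3+1·3 = 18
Z: 3·1 = 3 | 2·0+5·0+1·3 = 3
gcd(3,2,5,1) = 1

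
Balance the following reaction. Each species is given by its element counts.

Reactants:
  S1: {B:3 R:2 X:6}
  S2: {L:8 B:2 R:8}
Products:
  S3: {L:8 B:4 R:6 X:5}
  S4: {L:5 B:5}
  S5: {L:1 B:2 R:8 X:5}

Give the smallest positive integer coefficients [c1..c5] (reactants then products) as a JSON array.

Coefficients: [5, 4, 3, 1, 3]

L: 5·0+4·8 = 32 | 3·8+1·5+3·1 = 32
B: 5·3+4·2 = 23 | 3·4+1·5+3·2 = 23
R: 5·2+4·8 = 42 | 3·6+1·0+3·8 = 42
X: 5·6+4·0 = 30 | 3·5+1·0+3·5 = 30
gcd(5,4,3,1,3) = 1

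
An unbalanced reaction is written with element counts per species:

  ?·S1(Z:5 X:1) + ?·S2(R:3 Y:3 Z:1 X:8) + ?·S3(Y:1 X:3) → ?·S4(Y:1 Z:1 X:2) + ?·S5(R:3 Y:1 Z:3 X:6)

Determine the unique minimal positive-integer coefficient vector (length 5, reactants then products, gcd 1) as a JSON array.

R: 1·0+1·3+1·0 = 3 | 3·0+1·3 = 3
Y: 1·0+1·3+1·1 = 4 | 3·1+1·1 = 4
Z: 1·5+1·1+1·0 = 6 | 3·1+1·3 = 6
X: 1·1+1·8+1·3 = 12 | 3·2+1·6 = 12
gcd(1,1,1,3,1) = 1

Coefficients: [1, 1, 1, 3, 1]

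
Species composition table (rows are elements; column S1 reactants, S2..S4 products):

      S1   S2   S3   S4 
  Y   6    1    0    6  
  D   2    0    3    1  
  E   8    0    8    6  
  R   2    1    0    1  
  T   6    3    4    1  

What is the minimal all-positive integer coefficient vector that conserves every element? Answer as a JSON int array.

Y: 5·6 = 30 | 6·1+2·0+4·6 = 30
D: 5·2 = 10 | 6·0+2·3+4·1 = 10
E: 5·8 = 40 | 6·0+2·8+4·6 = 40
R: 5·2 = 10 | 6·1+2·0+4·1 = 10
T: 5·6 = 30 | 6·3+2·4+4·1 = 30
gcd(5,6,2,4) = 1

Coefficients: [5, 6, 2, 4]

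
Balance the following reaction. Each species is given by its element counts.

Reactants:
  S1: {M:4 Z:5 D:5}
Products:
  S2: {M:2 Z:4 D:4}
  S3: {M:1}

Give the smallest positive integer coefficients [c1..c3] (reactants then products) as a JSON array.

M: 4·4 = 16 | 5·2+6·1 = 16
Z: 4·5 = 20 | 5·4+6·0 = 20
D: 4·5 = 20 | 5·4+6·0 = 20
gcd(4,5,6) = 1

Coefficients: [4, 5, 6]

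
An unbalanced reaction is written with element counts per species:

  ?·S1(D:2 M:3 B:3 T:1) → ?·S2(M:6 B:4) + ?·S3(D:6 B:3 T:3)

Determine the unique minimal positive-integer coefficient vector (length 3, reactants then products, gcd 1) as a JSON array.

D: 6·2 = 12 | 3·0+2·6 = 12
M: 6·3 = 18 | 3·6+2·0 = 18
B: 6·3 = 18 | 3·4+2·3 = 18
T: 6·1 = 6 | 3·0+2·3 = 6
gcd(6,3,2) = 1

Coefficients: [6, 3, 2]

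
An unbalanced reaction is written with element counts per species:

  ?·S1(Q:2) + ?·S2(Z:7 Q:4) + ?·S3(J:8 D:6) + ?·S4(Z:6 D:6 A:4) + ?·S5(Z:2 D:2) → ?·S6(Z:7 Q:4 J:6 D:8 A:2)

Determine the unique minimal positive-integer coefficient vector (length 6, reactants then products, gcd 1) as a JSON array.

Coefficients: [4, 2, 3, 2, 1, 4]

Z: 4·0+2·7+3·0+2·6+1·2 = 28 | 4·7 = 28
Q: 4·2+2·4+3·0+2·0+1·0 = 16 | 4·4 = 16
J: 4·0+2·0+3·8+2·0+1·0 = 24 | 4·6 = 24
D: 4·0+2·0+3·6+2·6+1·2 = 32 | 4·8 = 32
A: 4·0+2·0+3·0+2·4+1·0 = 8 | 4·2 = 8
gcd(4,2,3,2,1,4) = 1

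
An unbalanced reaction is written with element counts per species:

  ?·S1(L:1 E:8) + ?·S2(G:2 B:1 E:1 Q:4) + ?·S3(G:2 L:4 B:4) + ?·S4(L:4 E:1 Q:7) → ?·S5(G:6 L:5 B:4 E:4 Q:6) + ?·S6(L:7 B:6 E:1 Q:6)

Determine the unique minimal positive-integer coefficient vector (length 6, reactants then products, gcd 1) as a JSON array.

G: 1·0+4·2+5·2+2·0 = 18 | 3·6+2·0 = 18
L: 1·1+4·0+5·4+2·4 = 29 | 3·5+2·7 = 29
B: 1·0+4·1+5·4+2·0 = 24 | 3·4+2·6 = 24
E: 1·8+4·1+5·0+2·1 = 14 | 3·4+2·1 = 14
Q: 1·0+4·4+5·0+2·7 = 30 | 3·6+2·6 = 30
gcd(1,4,5,2,3,2) = 1

Coefficients: [1, 4, 5, 2, 3, 2]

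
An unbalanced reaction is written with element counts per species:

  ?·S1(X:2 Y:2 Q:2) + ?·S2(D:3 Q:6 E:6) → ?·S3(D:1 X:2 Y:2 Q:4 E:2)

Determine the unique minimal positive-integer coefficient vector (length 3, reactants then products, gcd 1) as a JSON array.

D: 3·0+1·3 = 3 | 3·1 = 3
X: 3·2+1·0 = 6 | 3·2 = 6
Y: 3·2+1·0 = 6 | 3·2 = 6
Q: 3·2+1·6 = 12 | 3·4 = 12
E: 3·0+1·6 = 6 | 3·2 = 6
gcd(3,1,3) = 1

Coefficients: [3, 1, 3]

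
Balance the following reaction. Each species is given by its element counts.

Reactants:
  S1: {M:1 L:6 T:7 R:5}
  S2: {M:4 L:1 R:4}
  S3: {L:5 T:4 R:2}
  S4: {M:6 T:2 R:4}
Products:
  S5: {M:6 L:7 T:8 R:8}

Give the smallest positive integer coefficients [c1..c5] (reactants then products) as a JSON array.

Coefficients: [2, 1, 3, 3, 4]

M: 2·1+1·4+3·0+3·6 = 24 | 4·6 = 24
L: 2·6+1·1+3·5+3·0 = 28 | 4·7 = 28
T: 2·7+1·0+3·4+3·2 = 32 | 4·8 = 32
R: 2·5+1·4+3·2+3·4 = 32 | 4·8 = 32
gcd(2,1,3,3,4) = 1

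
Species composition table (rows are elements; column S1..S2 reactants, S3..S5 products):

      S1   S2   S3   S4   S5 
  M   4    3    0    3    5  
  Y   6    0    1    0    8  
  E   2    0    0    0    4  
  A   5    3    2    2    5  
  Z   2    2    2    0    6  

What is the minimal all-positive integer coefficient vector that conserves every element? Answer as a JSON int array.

Coefficients: [2, 5, 4, 6, 1]

M: 2·4+5·3 = 23 | 4·0+6·3+1·5 = 23
Y: 2·6+5·0 = 12 | 4·1+6·0+1·8 = 12
E: 2·2+5·0 = 4 | 4·0+6·0+1·4 = 4
A: 2·5+5·3 = 25 | 4·2+6·2+1·5 = 25
Z: 2·2+5·2 = 14 | 4·2+6·0+1·6 = 14
gcd(2,5,4,6,1) = 1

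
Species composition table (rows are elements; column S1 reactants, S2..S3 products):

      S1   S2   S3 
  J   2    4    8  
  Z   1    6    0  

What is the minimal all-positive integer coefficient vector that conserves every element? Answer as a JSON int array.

J: 6·2 = 12 | 1·4+1·8 = 12
Z: 6·1 = 6 | 1·6+1·0 = 6
gcd(6,1,1) = 1

Coefficients: [6, 1, 1]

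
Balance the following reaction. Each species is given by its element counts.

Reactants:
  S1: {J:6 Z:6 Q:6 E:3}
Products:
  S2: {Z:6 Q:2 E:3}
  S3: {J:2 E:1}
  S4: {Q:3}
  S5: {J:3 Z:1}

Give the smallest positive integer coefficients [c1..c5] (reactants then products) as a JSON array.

Coefficients: [4, 3, 3, 6, 6]

J: 4·6 = 24 | 3·0+3·2+6·0+6·3 = 24
Z: 4·6 = 24 | 3·6+3·0+6·0+6·1 = 24
Q: 4·6 = 24 | 3·2+3·0+6·3+6·0 = 24
E: 4·3 = 12 | 3·3+3·1+6·0+6·0 = 12
gcd(4,3,3,6,6) = 1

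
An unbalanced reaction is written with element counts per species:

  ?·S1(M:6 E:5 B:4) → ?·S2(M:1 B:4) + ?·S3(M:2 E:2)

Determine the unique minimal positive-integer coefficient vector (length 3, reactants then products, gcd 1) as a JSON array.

Coefficients: [2, 2, 5]

M: 2·6 = 12 | 2·1+5·2 = 12
E: 2·5 = 10 | 2·0+5·2 = 10
B: 2·4 = 8 | 2·4+5·0 = 8
gcd(2,2,5) = 1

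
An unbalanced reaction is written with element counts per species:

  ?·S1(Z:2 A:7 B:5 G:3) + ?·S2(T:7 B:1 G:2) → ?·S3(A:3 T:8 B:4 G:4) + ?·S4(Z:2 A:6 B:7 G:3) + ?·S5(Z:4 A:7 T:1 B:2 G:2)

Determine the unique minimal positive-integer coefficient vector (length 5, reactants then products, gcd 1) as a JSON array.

Z: 5·2+6·0 = 10 | 5·0+1·2+2·4 = 10
A: 5·7+6·0 = 35 | 5·3+1·6+2·7 = 35
T: 5·0+6·7 = 42 | 5·8+1·0+2·1 = 42
B: 5·5+6·1 = 31 | 5·4+1·7+2·2 = 31
G: 5·3+6·2 = 27 | 5·4+1·3+2·2 = 27
gcd(5,6,5,1,2) = 1

Coefficients: [5, 6, 5, 1, 2]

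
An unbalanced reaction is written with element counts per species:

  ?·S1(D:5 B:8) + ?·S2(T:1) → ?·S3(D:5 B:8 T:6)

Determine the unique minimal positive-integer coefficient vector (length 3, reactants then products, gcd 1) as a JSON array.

D: 1·5+6·0 = 5 | 1·5 = 5
B: 1·8+6·0 = 8 | 1·8 = 8
T: 1·0+6·1 = 6 | 1·6 = 6
gcd(1,6,1) = 1

Coefficients: [1, 6, 1]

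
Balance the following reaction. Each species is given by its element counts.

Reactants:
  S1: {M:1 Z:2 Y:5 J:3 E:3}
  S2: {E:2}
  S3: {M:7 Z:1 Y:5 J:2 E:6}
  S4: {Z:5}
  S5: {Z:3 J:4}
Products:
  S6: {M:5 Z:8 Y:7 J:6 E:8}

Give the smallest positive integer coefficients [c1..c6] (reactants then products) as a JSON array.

Coefficients: [4, 5, 3, 4, 3, 5]

M: 4·1+5·0+3·7+4·0+3·0 = 25 | 5·5 = 25
Z: 4·2+5·0+3·1+4·5+3·3 = 40 | 5·8 = 40
Y: 4·5+5·0+3·5+4·0+3·0 = 35 | 5·7 = 35
J: 4·3+5·0+3·2+4·0+3·4 = 30 | 5·6 = 30
E: 4·3+5·2+3·6+4·0+3·0 = 40 | 5·8 = 40
gcd(4,5,3,4,3,5) = 1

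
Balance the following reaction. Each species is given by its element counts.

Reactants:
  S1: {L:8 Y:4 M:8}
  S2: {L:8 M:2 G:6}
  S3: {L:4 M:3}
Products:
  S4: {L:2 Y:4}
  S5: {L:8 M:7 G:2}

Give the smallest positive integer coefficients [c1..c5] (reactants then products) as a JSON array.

Coefficients: [2, 1, 1, 2, 3]

L: 2·8+1·8+1·4 = 28 | 2·2+3·8 = 28
Y: 2·4+1·0+1·0 = 8 | 2·4+3·0 = 8
M: 2·8+1·2+1·3 = 21 | 2·0+3·7 = 21
G: 2·0+1·6+1·0 = 6 | 2·0+3·2 = 6
gcd(2,1,1,2,3) = 1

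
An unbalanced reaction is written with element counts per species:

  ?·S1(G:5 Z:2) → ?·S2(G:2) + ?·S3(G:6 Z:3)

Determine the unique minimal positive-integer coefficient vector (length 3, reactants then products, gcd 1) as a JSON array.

Coefficients: [6, 3, 4]

G: 6·5 = 30 | 3·2+4·6 = 30
Z: 6·2 = 12 | 3·0+4·3 = 12
gcd(6,3,4) = 1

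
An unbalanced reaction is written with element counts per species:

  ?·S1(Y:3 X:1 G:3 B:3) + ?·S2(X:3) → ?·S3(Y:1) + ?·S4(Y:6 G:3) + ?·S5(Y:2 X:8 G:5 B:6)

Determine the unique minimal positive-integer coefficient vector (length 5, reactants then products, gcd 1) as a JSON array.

Coefficients: [6, 6, 6, 1, 3]

Y: 6·3+6·0 = 18 | 6·1+1·6+3·2 = 18
X: 6·1+6·3 = 24 | 6·0+1·0+3·8 = 24
G: 6·3+6·0 = 18 | 6·0+1·3+3·5 = 18
B: 6·3+6·0 = 18 | 6·0+1·0+3·6 = 18
gcd(6,6,6,1,3) = 1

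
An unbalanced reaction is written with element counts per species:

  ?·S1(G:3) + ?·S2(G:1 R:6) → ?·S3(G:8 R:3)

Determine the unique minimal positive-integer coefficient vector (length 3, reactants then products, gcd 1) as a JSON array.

Coefficients: [5, 1, 2]

G: 5·3+1·1 = 16 | 2·8 = 16
R: 5·0+1·6 = 6 | 2·3 = 6
gcd(5,1,2) = 1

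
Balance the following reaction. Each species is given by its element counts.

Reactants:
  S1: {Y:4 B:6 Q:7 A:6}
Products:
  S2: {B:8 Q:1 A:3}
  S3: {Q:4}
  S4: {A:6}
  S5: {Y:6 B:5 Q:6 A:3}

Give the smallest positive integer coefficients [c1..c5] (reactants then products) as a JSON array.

Y: 6·4 = 24 | 2·0+4·0+3·0+4·6 = 24
B: 6·6 = 36 | 2·8+4·0+3·0+4·5 = 36
Q: 6·7 = 42 | 2·1+4·4+3·0+4·6 = 42
A: 6·6 = 36 | 2·3+4·0+3·6+4·3 = 36
gcd(6,2,4,3,4) = 1

Coefficients: [6, 2, 4, 3, 4]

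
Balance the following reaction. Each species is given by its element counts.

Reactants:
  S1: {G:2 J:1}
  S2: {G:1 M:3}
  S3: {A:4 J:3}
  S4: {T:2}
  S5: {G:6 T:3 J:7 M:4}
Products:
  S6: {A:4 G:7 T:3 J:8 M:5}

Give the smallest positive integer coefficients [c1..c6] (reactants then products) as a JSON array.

A: 6·0+4·0+4·4+3·0+2·0 = 16 | 4·4 = 16
G: 6·2+4·1+4·0+3·0+2·6 = 28 | 4·7 = 28
T: 6·0+4·0+4·0+3·2+2·3 = 12 | 4·3 = 12
J: 6·1+4·0+4·3+3·0+2·7 = 32 | 4·8 = 32
M: 6·0+4·3+4·0+3·0+2·4 = 20 | 4·5 = 20
gcd(6,4,4,3,2,4) = 1

Coefficients: [6, 4, 4, 3, 2, 4]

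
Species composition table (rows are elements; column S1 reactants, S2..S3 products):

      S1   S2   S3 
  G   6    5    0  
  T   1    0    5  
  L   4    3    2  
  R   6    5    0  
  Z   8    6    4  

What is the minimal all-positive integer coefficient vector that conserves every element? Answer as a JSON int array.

G: 5·6 = 30 | 6·5+1·0 = 30
T: 5·1 = 5 | 6·0+1·5 = 5
L: 5·4 = 20 | 6·3+1·2 = 20
R: 5·6 = 30 | 6·5+1·0 = 30
Z: 5·8 = 40 | 6·6+1·4 = 40
gcd(5,6,1) = 1

Coefficients: [5, 6, 1]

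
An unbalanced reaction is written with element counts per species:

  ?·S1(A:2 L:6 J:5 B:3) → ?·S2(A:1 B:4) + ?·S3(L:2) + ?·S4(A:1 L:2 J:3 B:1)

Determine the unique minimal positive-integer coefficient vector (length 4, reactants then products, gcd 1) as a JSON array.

Coefficients: [3, 1, 4, 5]

A: 3·2 = 6 | 1·1+4·0+5·1 = 6
L: 3·6 = 18 | 1·0+4·2+5·2 = 18
J: 3·5 = 15 | 1·0+4·0+5·3 = 15
B: 3·3 = 9 | 1·4+4·0+5·1 = 9
gcd(3,1,4,5) = 1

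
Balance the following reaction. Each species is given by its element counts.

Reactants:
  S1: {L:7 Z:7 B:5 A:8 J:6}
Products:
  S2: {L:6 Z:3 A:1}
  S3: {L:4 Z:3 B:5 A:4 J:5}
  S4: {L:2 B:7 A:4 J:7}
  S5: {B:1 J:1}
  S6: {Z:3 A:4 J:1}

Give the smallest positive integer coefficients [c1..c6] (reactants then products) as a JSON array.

Coefficients: [6, 4, 4, 1, 3, 6]

L: 6·7 = 42 | 4·6+4·4+1·2+3·0+6·0 = 42
Z: 6·7 = 42 | 4·3+4·3+1·0+3·0+6·3 = 42
B: 6·5 = 30 | 4·0+4·5+1·7+3·1+6·0 = 30
A: 6·8 = 48 | 4·1+4·4+1·4+3·0+6·4 = 48
J: 6·6 = 36 | 4·0+4·5+1·7+3·1+6·1 = 36
gcd(6,4,4,1,3,6) = 1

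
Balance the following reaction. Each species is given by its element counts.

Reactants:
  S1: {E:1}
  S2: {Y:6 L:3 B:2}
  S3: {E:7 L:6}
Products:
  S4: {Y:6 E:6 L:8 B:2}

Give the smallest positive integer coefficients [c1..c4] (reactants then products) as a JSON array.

Coefficients: [1, 6, 5, 6]

Y: 1·0+6·6+5·0 = 36 | 6·6 = 36
E: 1·1+6·0+5·7 = 36 | 6·6 = 36
L: 1·0+6·3+5·6 = 48 | 6·8 = 48
B: 1·0+6·2+5·0 = 12 | 6·2 = 12
gcd(1,6,5,6) = 1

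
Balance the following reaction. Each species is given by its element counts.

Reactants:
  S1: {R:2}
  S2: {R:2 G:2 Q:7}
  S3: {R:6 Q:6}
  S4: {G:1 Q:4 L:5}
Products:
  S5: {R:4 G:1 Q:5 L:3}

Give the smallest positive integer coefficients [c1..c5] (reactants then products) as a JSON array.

Coefficients: [6, 1, 1, 3, 5]

R: 6·2+1·2+1·6+3·0 = 20 | 5·4 = 20
G: 6·0+1·2+1·0+3·1 = 5 | 5·1 = 5
Q: 6·0+1·7+1·6+3·4 = 25 | 5·5 = 25
L: 6·0+1·0+1·0+3·5 = 15 | 5·3 = 15
gcd(6,1,1,3,5) = 1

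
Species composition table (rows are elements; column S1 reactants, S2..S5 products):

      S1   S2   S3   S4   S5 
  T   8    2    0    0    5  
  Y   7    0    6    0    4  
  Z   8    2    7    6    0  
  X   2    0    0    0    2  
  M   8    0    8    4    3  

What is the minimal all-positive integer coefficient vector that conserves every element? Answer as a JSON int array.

T: 4·8 = 32 | 6·2+2·0+1·0+4·5 = 32
Y: 4·7 = 28 | 6·0+2·6+1·0+4·4 = 28
Z: 4·8 = 32 | 6·2+2·7+1·6+4·0 = 32
X: 4·2 = 8 | 6·0+2·0+1·0+4·2 = 8
M: 4·8 = 32 | 6·0+2·8+1·4+4·3 = 32
gcd(4,6,2,1,4) = 1

Coefficients: [4, 6, 2, 1, 4]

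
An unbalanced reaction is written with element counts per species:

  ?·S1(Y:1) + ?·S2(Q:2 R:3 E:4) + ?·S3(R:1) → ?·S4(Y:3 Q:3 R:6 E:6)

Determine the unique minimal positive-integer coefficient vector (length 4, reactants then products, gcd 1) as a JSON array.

Coefficients: [6, 3, 3, 2]

Y: 6·1+3·0+3·0 = 6 | 2·3 = 6
Q: 6·0+3·2+3·0 = 6 | 2·3 = 6
R: 6·0+3·3+3·1 = 12 | 2·6 = 12
E: 6·0+3·4+3·0 = 12 | 2·6 = 12
gcd(6,3,3,2) = 1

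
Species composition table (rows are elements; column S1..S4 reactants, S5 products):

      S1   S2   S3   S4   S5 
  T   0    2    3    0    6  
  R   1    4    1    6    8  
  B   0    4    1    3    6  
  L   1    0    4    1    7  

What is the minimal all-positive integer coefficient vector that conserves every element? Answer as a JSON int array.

Coefficients: [2, 3, 6, 2, 4]

T: 2·0+3·2+6·3+2·0 = 24 | 4·6 = 24
R: 2·1+3·4+6·1+2·6 = 32 | 4·8 = 32
B: 2·0+3·4+6·1+2·3 = 24 | 4·6 = 24
L: 2·1+3·0+6·4+2·1 = 28 | 4·7 = 28
gcd(2,3,6,2,4) = 1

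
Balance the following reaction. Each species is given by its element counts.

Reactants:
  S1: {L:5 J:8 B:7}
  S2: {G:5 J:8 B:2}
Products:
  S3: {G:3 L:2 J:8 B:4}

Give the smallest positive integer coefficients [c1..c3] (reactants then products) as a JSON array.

G: 2·0+3·5 = 15 | 5·3 = 15
L: 2·5+3·0 = 10 | 5·2 = 10
J: 2·8+3·8 = 40 | 5·8 = 40
B: 2·7+3·2 = 20 | 5·4 = 20
gcd(2,3,5) = 1

Coefficients: [2, 3, 5]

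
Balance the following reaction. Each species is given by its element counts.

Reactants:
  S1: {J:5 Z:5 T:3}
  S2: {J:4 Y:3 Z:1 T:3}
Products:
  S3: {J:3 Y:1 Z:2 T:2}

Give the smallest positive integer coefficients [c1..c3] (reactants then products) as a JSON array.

Coefficients: [1, 1, 3]

J: 1·5+1·4 = 9 | 3·3 = 9
Y: 1·0+1·3 = 3 | 3·1 = 3
Z: 1·5+1·1 = 6 | 3·2 = 6
T: 1·3+1·3 = 6 | 3·2 = 6
gcd(1,1,3) = 1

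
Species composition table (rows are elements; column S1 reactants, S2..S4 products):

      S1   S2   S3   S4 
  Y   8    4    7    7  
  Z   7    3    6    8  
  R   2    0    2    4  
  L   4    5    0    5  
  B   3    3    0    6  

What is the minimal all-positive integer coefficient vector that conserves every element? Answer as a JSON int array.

Y: 5·8 = 40 | 3·4+3·7+1·7 = 40
Z: 5·7 = 35 | 3·3+3·6+1·8 = 35
R: 5·2 = 10 | 3·0+3·2+1·4 = 10
L: 5·4 = 20 | 3·5+3·0+1·5 = 20
B: 5·3 = 15 | 3·3+3·0+1·6 = 15
gcd(5,3,3,1) = 1

Coefficients: [5, 3, 3, 1]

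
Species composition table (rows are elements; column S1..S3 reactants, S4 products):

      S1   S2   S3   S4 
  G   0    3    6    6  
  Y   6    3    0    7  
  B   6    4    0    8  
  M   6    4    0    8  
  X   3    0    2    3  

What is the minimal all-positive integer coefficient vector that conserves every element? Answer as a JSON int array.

G: 4·0+6·3+3·6 = 36 | 6·6 = 36
Y: 4·6+6·3+3·0 = 42 | 6·7 = 42
B: 4·6+6·4+3·0 = 48 | 6·8 = 48
M: 4·6+6·4+3·0 = 48 | 6·8 = 48
X: 4·3+6·0+3·2 = 18 | 6·3 = 18
gcd(4,6,3,6) = 1

Coefficients: [4, 6, 3, 6]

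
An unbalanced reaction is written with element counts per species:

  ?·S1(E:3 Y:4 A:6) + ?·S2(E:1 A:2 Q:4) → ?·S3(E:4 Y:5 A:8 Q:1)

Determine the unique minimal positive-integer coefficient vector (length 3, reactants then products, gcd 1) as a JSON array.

Coefficients: [5, 1, 4]

E: 5·3+1·1 = 16 | 4·4 = 16
Y: 5·4+1·0 = 20 | 4·5 = 20
A: 5·6+1·2 = 32 | 4·8 = 32
Q: 5·0+1·4 = 4 | 4·1 = 4
gcd(5,1,4) = 1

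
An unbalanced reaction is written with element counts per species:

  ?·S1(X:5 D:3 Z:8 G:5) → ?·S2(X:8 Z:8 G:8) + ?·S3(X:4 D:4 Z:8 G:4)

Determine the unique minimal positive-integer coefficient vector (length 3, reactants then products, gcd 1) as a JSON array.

X: 4·5 = 20 | 1·8+3·4 = 20
D: 4·3 = 12 | 1·0+3·4 = 12
Z: 4·8 = 32 | 1·8+3·8 = 32
G: 4·5 = 20 | 1·8+3·4 = 20
gcd(4,1,3) = 1

Coefficients: [4, 1, 3]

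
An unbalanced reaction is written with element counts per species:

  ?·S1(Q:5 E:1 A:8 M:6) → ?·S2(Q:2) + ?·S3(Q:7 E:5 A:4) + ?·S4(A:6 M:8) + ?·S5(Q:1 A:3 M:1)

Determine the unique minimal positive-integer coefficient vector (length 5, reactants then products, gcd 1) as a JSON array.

Coefficients: [5, 6, 1, 3, 6]

Q: 5·5 = 25 | 6·2+1·7+3·0+6·1 = 25
E: 5·1 = 5 | 6·0+1·5+3·0+6·0 = 5
A: 5·8 = 40 | 6·0+1·4+3·6+6·3 = 40
M: 5·6 = 30 | 6·0+1·0+3·8+6·1 = 30
gcd(5,6,1,3,6) = 1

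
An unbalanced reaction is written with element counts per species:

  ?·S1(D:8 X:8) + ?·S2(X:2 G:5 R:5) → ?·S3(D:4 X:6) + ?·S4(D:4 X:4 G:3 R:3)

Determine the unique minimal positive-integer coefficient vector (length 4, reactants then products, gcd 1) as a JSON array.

Coefficients: [4, 3, 3, 5]

D: 4·8+3·0 = 32 | 3·4+5·4 = 32
X: 4·8+3·2 = 38 | 3·6+5·4 = 38
G: 4·0+3·5 = 15 | 3·0+5·3 = 15
R: 4·0+3·5 = 15 | 3·0+5·3 = 15
gcd(4,3,3,5) = 1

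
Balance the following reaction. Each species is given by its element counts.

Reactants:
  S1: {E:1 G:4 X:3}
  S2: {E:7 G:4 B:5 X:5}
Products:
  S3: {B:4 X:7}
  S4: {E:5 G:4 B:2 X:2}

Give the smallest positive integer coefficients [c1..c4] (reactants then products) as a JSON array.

Coefficients: [1, 2, 1, 3]

E: 1·1+2·7 = 15 | 1·0+3·5 = 15
G: 1·4+2·4 = 12 | 1·0+3·4 = 12
B: 1·0+2·5 = 10 | 1·4+3·2 = 10
X: 1·3+2·5 = 13 | 1·7+3·2 = 13
gcd(1,2,1,3) = 1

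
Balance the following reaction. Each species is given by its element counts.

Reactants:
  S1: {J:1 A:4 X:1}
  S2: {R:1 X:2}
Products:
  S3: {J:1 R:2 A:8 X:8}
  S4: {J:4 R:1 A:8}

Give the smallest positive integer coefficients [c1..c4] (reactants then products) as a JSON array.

Coefficients: [6, 5, 2, 1]

J: 6·1+5·0 = 6 | 2·1+1·4 = 6
R: 6·0+5·1 = 5 | 2·2+1·1 = 5
A: 6·4+5·0 = 24 | 2·8+1·8 = 24
X: 6·1+5·2 = 16 | 2·8+1·0 = 16
gcd(6,5,2,1) = 1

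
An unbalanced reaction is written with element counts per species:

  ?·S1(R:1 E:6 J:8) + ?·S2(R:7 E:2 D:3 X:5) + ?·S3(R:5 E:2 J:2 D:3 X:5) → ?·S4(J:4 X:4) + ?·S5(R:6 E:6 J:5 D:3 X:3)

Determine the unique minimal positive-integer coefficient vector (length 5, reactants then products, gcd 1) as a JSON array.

Coefficients: [4, 1, 5, 3, 6]

R: 4·1+1·7+5·5 = 36 | 3·0+6·6 = 36
E: 4·6+1·2+5·2 = 36 | 3·0+6·6 = 36
J: 4·8+1·0+5·2 = 42 | 3·4+6·5 = 42
D: 4·0+1·3+5·3 = 18 | 3·0+6·3 = 18
X: 4·0+1·5+5·5 = 30 | 3·4+6·3 = 30
gcd(4,1,5,3,6) = 1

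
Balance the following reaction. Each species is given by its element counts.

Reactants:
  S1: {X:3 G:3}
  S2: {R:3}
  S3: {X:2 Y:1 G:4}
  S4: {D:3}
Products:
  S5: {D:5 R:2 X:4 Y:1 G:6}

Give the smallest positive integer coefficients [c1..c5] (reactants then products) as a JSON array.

Coefficients: [2, 2, 3, 5, 3]

D: 2·0+2·0+3·0+5·3 = 15 | 3·5 = 15
R: 2·0+2·3+3·0+5·0 = 6 | 3·2 = 6
X: 2·3+2·0+3·2+5·0 = 12 | 3·4 = 12
Y: 2·0+2·0+3·1+5·0 = 3 | 3·1 = 3
G: 2·3+2·0+3·4+5·0 = 18 | 3·6 = 18
gcd(2,2,3,5,3) = 1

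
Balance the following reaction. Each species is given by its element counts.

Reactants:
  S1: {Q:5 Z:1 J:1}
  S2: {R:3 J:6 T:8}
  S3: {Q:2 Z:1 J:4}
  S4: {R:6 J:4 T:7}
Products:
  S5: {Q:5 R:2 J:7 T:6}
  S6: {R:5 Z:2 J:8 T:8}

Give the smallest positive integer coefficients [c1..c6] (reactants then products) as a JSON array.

Q: 3·5+6·0+5·2+2·0 = 25 | 5·5+4·0 = 25
R: 3·0+6·3+5·0+2·6 = 30 | 5·2+4·5 = 30
Z: 3·1+6·0+5·1+2·0 = 8 | 5·0+4·2 = 8
J: 3·1+6·6+5·4+2·4 = 67 | 5·7+4·8 = 67
T: 3·0+6·8+5·0+2·7 = 62 | 5·6+4·8 = 62
gcd(3,6,5,2,5,4) = 1

Coefficients: [3, 6, 5, 2, 5, 4]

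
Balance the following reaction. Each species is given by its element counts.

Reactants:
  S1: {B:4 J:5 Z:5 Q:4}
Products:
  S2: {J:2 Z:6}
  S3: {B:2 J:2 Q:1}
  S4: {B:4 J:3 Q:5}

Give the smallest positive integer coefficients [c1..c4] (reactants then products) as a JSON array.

B: 6·4 = 24 | 5·0+4·2+4·4 = 24
J: 6·5 = 30 | 5·2+4·2+4·3 = 30
Z: 6·5 = 30 | 5·6+4·0+4·0 = 30
Q: 6·4 = 24 | 5·0+4·1+4·5 = 24
gcd(6,5,4,4) = 1

Coefficients: [6, 5, 4, 4]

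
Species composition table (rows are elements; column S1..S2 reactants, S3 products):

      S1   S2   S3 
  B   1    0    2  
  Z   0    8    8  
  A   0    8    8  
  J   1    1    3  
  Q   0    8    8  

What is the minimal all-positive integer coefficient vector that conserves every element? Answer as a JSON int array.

B: 2·1+1·0 = 2 | 1·2 = 2
Z: 2·0+1·8 = 8 | 1·8 = 8
A: 2·0+1·8 = 8 | 1·8 = 8
J: 2·1+1·1 = 3 | 1·3 = 3
Q: 2·0+1·8 = 8 | 1·8 = 8
gcd(2,1,1) = 1

Coefficients: [2, 1, 1]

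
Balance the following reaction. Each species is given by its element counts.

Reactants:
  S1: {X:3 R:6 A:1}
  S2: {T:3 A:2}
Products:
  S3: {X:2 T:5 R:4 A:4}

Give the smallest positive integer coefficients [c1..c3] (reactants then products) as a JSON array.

X: 2·3+5·0 = 6 | 3·2 = 6
T: 2·0+5·3 = 15 | 3·5 = 15
R: 2·6+5·0 = 12 | 3·4 = 12
A: 2·1+5·2 = 12 | 3·4 = 12
gcd(2,5,3) = 1

Coefficients: [2, 5, 3]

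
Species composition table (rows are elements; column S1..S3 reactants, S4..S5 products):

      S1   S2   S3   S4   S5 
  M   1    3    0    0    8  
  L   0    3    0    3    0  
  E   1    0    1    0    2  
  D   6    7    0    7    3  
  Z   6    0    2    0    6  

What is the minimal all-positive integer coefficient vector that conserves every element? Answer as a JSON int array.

Coefficients: [1, 5, 3, 5, 2]

M: 1·1+5·3+3·0 = 16 | 5·0+2·8 = 16
L: 1·0+5·3+3·0 = 15 | 5·3+2·0 = 15
E: 1·1+5·0+3·1 = 4 | 5·0+2·2 = 4
D: 1·6+5·7+3·0 = 41 | 5·7+2·3 = 41
Z: 1·6+5·0+3·2 = 12 | 5·0+2·6 = 12
gcd(1,5,3,5,2) = 1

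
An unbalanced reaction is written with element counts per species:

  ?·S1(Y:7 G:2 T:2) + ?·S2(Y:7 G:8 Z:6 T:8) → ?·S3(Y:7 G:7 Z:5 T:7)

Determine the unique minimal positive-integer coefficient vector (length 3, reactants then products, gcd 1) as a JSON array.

Coefficients: [1, 5, 6]

Y: 1·7+5·7 = 42 | 6·7 = 42
G: 1·2+5·8 = 42 | 6·7 = 42
Z: 1·0+5·6 = 30 | 6·5 = 30
T: 1·2+5·8 = 42 | 6·7 = 42
gcd(1,5,6) = 1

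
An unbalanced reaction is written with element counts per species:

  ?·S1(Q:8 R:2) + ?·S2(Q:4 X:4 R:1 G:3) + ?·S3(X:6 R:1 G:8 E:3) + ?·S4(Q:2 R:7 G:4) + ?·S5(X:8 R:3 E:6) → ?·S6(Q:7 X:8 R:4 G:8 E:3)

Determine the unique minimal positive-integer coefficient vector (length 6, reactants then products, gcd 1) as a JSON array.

Q: 3·8+4·4+4·0+1·2+1·0 = 42 | 6·7 = 42
X: 3·0+4·4+4·6+1·0+1·8 = 48 | 6·8 = 48
R: 3·2+4·1+4·1+1·7+1·3 = 24 | 6·4 = 24
G: 3·0+4·3+4·8+1·4+1·0 = 48 | 6·8 = 48
E: 3·0+4·0+4·3+1·0+1·6 = 18 | 6·3 = 18
gcd(3,4,4,1,1,6) = 1

Coefficients: [3, 4, 4, 1, 1, 6]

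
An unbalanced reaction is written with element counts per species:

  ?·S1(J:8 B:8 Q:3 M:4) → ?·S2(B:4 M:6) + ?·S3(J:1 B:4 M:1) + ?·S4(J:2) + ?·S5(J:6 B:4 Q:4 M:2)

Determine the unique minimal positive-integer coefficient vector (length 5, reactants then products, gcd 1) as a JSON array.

Coefficients: [4, 1, 4, 5, 3]

J: 4·8 = 32 | 1·0+4·1+5·2+3·6 = 32
B: 4·8 = 32 | 1·4+4·4+5·0+3·4 = 32
Q: 4·3 = 12 | 1·0+4·0+5·0+3·4 = 12
M: 4·4 = 16 | 1·6+4·1+5·0+3·2 = 16
gcd(4,1,4,5,3) = 1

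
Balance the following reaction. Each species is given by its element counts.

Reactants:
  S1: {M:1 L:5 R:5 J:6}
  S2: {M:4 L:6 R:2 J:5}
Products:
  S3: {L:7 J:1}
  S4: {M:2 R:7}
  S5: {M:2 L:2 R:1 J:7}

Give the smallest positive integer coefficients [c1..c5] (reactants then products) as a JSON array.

Coefficients: [4, 3, 4, 3, 5]

M: 4·1+3·4 = 16 | 4·0+3·2+5·2 = 16
L: 4·5+3·6 = 38 | 4·7+3·0+5·2 = 38
R: 4·5+3·2 = 26 | 4·0+3·7+5·1 = 26
J: 4·6+3·5 = 39 | 4·1+3·0+5·7 = 39
gcd(4,3,4,3,5) = 1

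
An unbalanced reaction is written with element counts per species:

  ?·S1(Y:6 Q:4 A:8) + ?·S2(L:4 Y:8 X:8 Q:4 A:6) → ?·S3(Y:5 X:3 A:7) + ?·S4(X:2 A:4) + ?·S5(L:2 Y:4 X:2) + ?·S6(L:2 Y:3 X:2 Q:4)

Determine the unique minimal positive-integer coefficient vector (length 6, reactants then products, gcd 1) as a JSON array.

L: 1·0+3·4 = 12 | 2·0+3·0+2·2+4·2 = 12
Y: 1·6+3·8 = 30 | 2·5+3·0+2·4+4·3 = 30
X: 1·0+3·8 = 24 | 2·3+3·2+2·2+4·2 = 24
Q: 1·4+3·4 = 16 | 2·0+3·0+2·0+4·4 = 16
A: 1·8+3·6 = 26 | 2·7+3·4+2·0+4·0 = 26
gcd(1,3,2,3,2,4) = 1

Coefficients: [1, 3, 2, 3, 2, 4]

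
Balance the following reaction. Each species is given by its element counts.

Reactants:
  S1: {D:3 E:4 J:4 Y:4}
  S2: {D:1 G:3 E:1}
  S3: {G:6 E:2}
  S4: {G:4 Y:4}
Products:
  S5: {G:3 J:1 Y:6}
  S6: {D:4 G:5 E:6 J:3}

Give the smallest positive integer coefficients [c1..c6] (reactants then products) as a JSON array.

D: 2·3+2·1+1·0+1·0 = 8 | 2·0+2·4 = 8
G: 2·0+2·3+1·6+1·4 = 16 | 2·3+2·5 = 16
E: 2·4+2·1+1·2+1·0 = 12 | 2·0+2·6 = 12
J: 2·4+2·0+1·0+1·0 = 8 | 2·1+2·3 = 8
Y: 2·4+2·0+1·0+1·4 = 12 | 2·6+2·0 = 12
gcd(2,2,1,1,2,2) = 1

Coefficients: [2, 2, 1, 1, 2, 2]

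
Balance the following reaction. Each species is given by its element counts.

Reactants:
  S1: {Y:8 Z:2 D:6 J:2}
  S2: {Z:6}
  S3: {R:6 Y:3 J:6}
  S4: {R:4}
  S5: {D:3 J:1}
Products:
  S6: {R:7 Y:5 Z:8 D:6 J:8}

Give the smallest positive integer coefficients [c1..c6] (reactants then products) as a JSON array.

Coefficients: [1, 5, 4, 1, 6, 4]

R: 1·0+5·0+4·6+1·4+6·0 = 28 | 4·7 = 28
Y: 1·8+5·0+4·3+1·0+6·0 = 20 | 4·5 = 20
Z: 1·2+5·6+4·0+1·0+6·0 = 32 | 4·8 = 32
D: 1·6+5·0+4·0+1·0+6·3 = 24 | 4·6 = 24
J: 1·2+5·0+4·6+1·0+6·1 = 32 | 4·8 = 32
gcd(1,5,4,1,6,4) = 1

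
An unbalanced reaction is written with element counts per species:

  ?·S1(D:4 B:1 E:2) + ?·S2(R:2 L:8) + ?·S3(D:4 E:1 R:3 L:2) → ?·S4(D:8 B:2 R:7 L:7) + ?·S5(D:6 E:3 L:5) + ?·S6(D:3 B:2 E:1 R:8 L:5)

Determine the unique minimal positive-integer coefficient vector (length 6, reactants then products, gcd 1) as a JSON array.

Coefficients: [6, 4, 5, 1, 5, 2]

D: 6·4+4·0+5·4 = 44 | 1·8+5·6+2·3 = 44
B: 6·1+4·0+5·0 = 6 | 1·2+5·0+2·2 = 6
E: 6·2+4·0+5·1 = 17 | 1·0+5·3+2·1 = 17
R: 6·0+4·2+5·3 = 23 | 1·7+5·0+2·8 = 23
L: 6·0+4·8+5·2 = 42 | 1·7+5·5+2·5 = 42
gcd(6,4,5,1,5,2) = 1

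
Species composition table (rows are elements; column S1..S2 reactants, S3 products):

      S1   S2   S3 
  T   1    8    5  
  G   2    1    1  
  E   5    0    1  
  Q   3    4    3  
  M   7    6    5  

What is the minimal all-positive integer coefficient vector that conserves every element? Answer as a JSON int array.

T: 1·1+3·8 = 25 | 5·5 = 25
G: 1·2+3·1 = 5 | 5·1 = 5
E: 1·5+3·0 = 5 | 5·1 = 5
Q: 1·3+3·4 = 15 | 5·3 = 15
M: 1·7+3·6 = 25 | 5·5 = 25
gcd(1,3,5) = 1

Coefficients: [1, 3, 5]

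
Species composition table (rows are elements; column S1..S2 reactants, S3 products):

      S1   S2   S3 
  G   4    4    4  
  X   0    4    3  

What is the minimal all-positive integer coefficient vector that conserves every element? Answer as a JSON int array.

Coefficients: [1, 3, 4]

G: 1·4+3·4 = 16 | 4·4 = 16
X: 1·0+3·4 = 12 | 4·3 = 12
gcd(1,3,4) = 1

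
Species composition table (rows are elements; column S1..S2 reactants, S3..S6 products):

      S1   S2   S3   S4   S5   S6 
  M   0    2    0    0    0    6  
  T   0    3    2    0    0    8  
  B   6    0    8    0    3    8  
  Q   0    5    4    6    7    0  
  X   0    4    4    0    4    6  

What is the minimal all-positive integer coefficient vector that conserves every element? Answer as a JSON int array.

Coefficients: [5, 6, 1, 2, 2, 2]

M: 5·0+6·2 = 12 | 1·0+2·0+2·0+2·6 = 12
T: 5·0+6·3 = 18 | 1·2+2·0+2·0+2·8 = 18
B: 5·6+6·0 = 30 | 1·8+2·0+2·3+2·8 = 30
Q: 5·0+6·5 = 30 | 1·4+2·6+2·7+2·0 = 30
X: 5·0+6·4 = 24 | 1·4+2·0+2·4+2·6 = 24
gcd(5,6,1,2,2,2) = 1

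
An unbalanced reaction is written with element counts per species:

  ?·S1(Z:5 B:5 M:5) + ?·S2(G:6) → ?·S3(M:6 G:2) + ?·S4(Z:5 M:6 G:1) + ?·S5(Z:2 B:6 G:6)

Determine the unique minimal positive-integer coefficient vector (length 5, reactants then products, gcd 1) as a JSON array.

Z: 6·5+6·0 = 30 | 1·0+4·5+5·2 = 30
B: 6·5+6·0 = 30 | 1·0+4·0+5·6 = 30
M: 6·5+6·0 = 30 | 1·6+4·6+5·0 = 30
G: 6·0+6·6 = 36 | 1·2+4·1+5·6 = 36
gcd(6,6,1,4,5) = 1

Coefficients: [6, 6, 1, 4, 5]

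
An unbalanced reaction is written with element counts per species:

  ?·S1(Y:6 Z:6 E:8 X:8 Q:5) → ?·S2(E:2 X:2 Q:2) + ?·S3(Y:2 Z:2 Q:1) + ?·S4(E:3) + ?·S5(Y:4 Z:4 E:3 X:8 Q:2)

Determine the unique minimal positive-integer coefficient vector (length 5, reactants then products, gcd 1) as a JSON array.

Y: 4·6 = 24 | 4·0+6·2+5·0+3·4 = 24
Z: 4·6 = 24 | 4·0+6·2+5·0+3·4 = 24
E: 4·8 = 32 | 4·2+6·0+5·3+3·3 = 32
X: 4·8 = 32 | 4·2+6·0+5·0+3·8 = 32
Q: 4·5 = 20 | 4·2+6·1+5·0+3·2 = 20
gcd(4,4,6,5,3) = 1

Coefficients: [4, 4, 6, 5, 3]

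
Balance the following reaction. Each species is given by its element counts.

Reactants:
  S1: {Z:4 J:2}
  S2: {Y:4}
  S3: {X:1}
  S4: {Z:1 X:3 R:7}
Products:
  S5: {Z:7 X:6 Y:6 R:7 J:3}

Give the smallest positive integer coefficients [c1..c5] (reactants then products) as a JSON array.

Coefficients: [3, 3, 6, 2, 2]

Z: 3·4+3·0+6·0+2·1 = 14 | 2·7 = 14
X: 3·0+3·0+6·1+2·3 = 12 | 2·6 = 12
Y: 3·0+3·4+6·0+2·0 = 12 | 2·6 = 12
R: 3·0+3·0+6·0+2·7 = 14 | 2·7 = 14
J: 3·2+3·0+6·0+2·0 = 6 | 2·3 = 6
gcd(3,3,6,2,2) = 1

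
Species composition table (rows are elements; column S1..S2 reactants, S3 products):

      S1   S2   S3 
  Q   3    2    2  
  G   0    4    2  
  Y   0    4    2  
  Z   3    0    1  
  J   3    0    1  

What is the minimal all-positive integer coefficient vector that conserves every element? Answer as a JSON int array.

Coefficients: [2, 3, 6]

Q: 2·3+3·2 = 12 | 6·2 = 12
G: 2·0+3·4 = 12 | 6·2 = 12
Y: 2·0+3·4 = 12 | 6·2 = 12
Z: 2·3+3·0 = 6 | 6·1 = 6
J: 2·3+3·0 = 6 | 6·1 = 6
gcd(2,3,6) = 1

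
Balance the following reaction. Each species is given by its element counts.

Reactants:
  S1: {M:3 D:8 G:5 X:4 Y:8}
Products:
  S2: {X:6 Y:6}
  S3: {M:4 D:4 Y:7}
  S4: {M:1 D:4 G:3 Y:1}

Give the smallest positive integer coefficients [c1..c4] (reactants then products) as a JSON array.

Coefficients: [3, 2, 1, 5]

M: 3·3 = 9 | 2·0+1·4+5·1 = 9
D: 3·8 = 24 | 2·0+1·4+5·4 = 24
G: 3·5 = 15 | 2·0+1·0+5·3 = 15
X: 3·4 = 12 | 2·6+1·0+5·0 = 12
Y: 3·8 = 24 | 2·6+1·7+5·1 = 24
gcd(3,2,1,5) = 1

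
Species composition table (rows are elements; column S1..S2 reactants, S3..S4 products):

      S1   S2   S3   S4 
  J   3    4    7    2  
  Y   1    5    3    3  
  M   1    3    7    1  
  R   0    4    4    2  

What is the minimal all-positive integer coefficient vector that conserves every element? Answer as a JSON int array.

Coefficients: [1, 4, 1, 6]

J: 1·3+4·4 = 19 | 1·7+6·2 = 19
Y: 1·1+4·5 = 21 | 1·3+6·3 = 21
M: 1·1+4·3 = 13 | 1·7+6·1 = 13
R: 1·0+4·4 = 16 | 1·4+6·2 = 16
gcd(1,4,1,6) = 1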